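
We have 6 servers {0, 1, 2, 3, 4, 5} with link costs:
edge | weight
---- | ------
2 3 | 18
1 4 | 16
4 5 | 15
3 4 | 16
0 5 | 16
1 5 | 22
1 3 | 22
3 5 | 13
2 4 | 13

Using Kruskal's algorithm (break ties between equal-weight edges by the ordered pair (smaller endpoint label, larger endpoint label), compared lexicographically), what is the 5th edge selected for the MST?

Sort edges by weight, then run Kruskal:
2 4 (13): add — endpoints in different components.
3 5 (13): add — endpoints in different components.
4 5 (15): add — endpoints in different components.
0 5 (16): add — endpoints in different components.
1 4 (16): add — endpoints in different components.
The 5th edge added is 1 4.

1-4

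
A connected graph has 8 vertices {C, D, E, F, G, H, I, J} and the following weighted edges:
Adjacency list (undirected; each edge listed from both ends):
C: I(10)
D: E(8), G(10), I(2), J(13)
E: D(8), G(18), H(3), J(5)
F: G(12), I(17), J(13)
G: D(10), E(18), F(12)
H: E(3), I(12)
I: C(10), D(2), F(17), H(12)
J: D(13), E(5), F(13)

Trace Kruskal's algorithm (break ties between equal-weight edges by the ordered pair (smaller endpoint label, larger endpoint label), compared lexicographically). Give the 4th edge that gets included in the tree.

Kruskal's algorithm — process edges by increasing weight (ties by edge label):
D-I (2): add — endpoints in different components.
E-H (3): add — endpoints in different components.
E-J (5): add — endpoints in different components.
D-E (8): add — endpoints in different components.
C-I (10): add — endpoints in different components.
D-G (10): add — endpoints in different components.
F-G (12): add — endpoints in different components.
The 4th edge added is D-E.

D-E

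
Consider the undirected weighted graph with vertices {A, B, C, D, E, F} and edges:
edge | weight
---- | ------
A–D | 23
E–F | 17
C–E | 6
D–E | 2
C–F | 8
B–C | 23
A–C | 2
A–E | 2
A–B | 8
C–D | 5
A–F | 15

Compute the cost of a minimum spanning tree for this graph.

Prim's algorithm from F:
Step 1: cheapest edge leaving the tree is C–F (8); add C.
Step 2: cheapest edge leaving the tree is A–C (2); add A.
Step 3: cheapest edge leaving the tree is A–E (2); add E.
Step 4: cheapest edge leaving the tree is D–E (2); add D.
Step 5: cheapest edge leaving the tree is A–B (8); add B.
MST edges: C–F, A–C, A–E, D–E, A–B; total weight 8+2+2+2+8 = 22.

22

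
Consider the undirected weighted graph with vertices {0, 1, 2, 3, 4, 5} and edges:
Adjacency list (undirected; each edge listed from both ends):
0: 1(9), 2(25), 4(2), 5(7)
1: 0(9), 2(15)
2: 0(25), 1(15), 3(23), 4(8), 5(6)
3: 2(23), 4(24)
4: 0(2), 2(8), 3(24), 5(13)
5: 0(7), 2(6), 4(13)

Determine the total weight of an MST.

Prim, starting at 3.
Step 1: frontier [2 3 23, 3 4 24] → take 2 3 (23); add 2.
Step 2: frontier [2 5 6, 2 4 8, 1 2 15, 0 2 25, 3 4 24] → take 2 5 (6); add 5.
Step 3: frontier [2 4 8, 1 2 15, 0 2 25, 3 4 24, 0 5 7, 4 5 13] → take 0 5 (7); add 0.
Step 4: frontier [0 4 2, 0 1 9, 2 4 8, 1 2 15, 3 4 24, 4 5 13] → take 0 4 (2); add 4.
Step 5: frontier [0 1 9, 1 2 15] → take 0 1 (9); add 1.
MST edges: 2 3, 2 5, 0 5, 0 4, 0 1; total weight 23+6+7+2+9 = 47.

47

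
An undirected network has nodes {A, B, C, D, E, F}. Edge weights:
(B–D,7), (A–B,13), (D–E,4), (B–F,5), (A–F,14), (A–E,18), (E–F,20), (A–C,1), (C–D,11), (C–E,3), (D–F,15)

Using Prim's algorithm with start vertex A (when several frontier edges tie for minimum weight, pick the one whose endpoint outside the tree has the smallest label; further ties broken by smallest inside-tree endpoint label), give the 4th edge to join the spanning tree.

Prim's algorithm from A:
Step 1: frontier [A–C 1, A–B 13, A–F 14, A–E 18] → take A–C (1); add C.
Step 2: frontier [A–B 13, A–F 14, A–E 18, C–E 3, C–D 11] → take C–E (3); add E.
Step 3: frontier [A–B 13, A–F 14, C–D 11, D–E 4, E–F 20] → take D–E (4); add D.
Step 4: frontier [A–B 13, A–F 14, B–D 7, D–F 15, E–F 20] → take B–D (7); add B.
Step 5: frontier [A–F 14, B–F 5, D–F 15, E–F 20] → take B–F (5); add F.
The 4th edge added is B–D.

B-D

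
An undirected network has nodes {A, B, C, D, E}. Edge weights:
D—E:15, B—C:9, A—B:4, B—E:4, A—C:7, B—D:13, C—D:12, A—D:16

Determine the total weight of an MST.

Sort edges by weight, then run Kruskal:
A—B (4): add. Components now {A,B} {C} {D} {E}
B—E (4): add. Components now {A,B,E} {C} {D}
A—C (7): add. Components now {A,B,C,E} {D}
B—C (9): skip — B and C already connected.
C—D (12): add. Components now {A,B,C,D,E}
MST edges: A—B, B—E, A—C, C—D; total weight 4+4+7+12 = 27.

27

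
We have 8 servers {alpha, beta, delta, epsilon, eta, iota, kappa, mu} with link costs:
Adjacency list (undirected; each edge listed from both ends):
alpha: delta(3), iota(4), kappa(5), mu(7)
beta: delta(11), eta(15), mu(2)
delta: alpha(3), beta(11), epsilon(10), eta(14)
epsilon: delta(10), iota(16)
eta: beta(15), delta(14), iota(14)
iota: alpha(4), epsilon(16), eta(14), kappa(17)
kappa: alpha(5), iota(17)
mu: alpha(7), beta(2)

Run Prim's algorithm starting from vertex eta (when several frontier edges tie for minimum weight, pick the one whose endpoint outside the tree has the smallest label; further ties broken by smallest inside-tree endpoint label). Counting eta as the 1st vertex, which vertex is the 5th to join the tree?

Grow the tree from eta using Prim:
Step 1: frontier [delta–eta 14, eta–iota 14, beta–eta 15] → take delta–eta (14); add delta.
Step 2: frontier [alpha–delta 3, delta–epsilon 10, beta–delta 11, eta–iota 14, beta–eta 15] → take alpha–delta (3); add alpha.
Step 3: frontier [alpha–iota 4, alpha–kappa 5, alpha–mu 7, delta–epsilon 10, beta–delta 11, eta–iota 14, beta–eta 15] → take alpha–iota (4); add iota.
Step 4: frontier [alpha–kappa 5, alpha–mu 7, delta–epsilon 10, beta–delta 11, beta–eta 15, epsilon–iota 16, iota–kappa 17] → take alpha–kappa (5); add kappa.
Step 5: frontier [alpha–mu 7, delta–epsilon 10, beta–delta 11, beta–eta 15, epsilon–iota 16] → take alpha–mu (7); add mu.
Step 6: frontier [delta–epsilon 10, beta–delta 11, beta–eta 15, epsilon–iota 16, beta–mu 2] → take beta–mu (2); add beta.
Step 7: frontier [delta–epsilon 10, epsilon–iota 16] → take delta–epsilon (10); add epsilon.
Vertex order: eta, delta, alpha, iota, kappa, mu, beta, epsilon. The 5th vertex is kappa.

kappa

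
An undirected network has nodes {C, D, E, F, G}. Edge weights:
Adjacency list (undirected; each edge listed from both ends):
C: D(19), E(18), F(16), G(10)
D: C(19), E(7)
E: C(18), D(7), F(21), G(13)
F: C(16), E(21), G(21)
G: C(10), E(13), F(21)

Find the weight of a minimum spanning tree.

46

Kruskal's algorithm — process edges by increasing weight (ties by edge label):
D—E (7): add. Components now {C} {D,E} {F} {G}
C—G (10): add. Components now {C,G} {D,E} {F}
E—G (13): add. Components now {C,D,E,G} {F}
C—F (16): add. Components now {C,D,E,F,G}
MST edges: D—E, C—G, E—G, C—F; total weight 7+10+13+16 = 46.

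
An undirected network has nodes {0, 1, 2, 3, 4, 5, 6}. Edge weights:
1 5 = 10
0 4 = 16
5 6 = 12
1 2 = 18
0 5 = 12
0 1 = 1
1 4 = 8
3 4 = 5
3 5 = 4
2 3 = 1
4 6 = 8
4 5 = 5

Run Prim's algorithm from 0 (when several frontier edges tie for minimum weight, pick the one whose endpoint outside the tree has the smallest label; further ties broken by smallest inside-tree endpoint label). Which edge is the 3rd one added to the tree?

Prim's algorithm from 0:
Step 1: cheapest edge leaving the tree is 0 1 (1); add 1.
Step 2: cheapest edge leaving the tree is 1 4 (8); add 4.
Step 3: cheapest edge leaving the tree is 3 4 (5); add 3.
Step 4: cheapest edge leaving the tree is 2 3 (1); add 2.
Step 5: cheapest edge leaving the tree is 3 5 (4); add 5.
Step 6: cheapest edge leaving the tree is 4 6 (8); add 6.
The 3rd edge added is 3 4.

3-4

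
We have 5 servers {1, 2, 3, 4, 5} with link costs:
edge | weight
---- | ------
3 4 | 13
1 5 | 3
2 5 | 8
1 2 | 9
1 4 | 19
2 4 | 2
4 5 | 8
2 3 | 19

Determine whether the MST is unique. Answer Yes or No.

Sort edges by weight, then run Kruskal:
2 4 (2): add — endpoints in different components.
1 5 (3): add — endpoints in different components.
2 5 (8): add — endpoints in different components.
4 5 (8): skip — 4 and 5 already connected.
1 2 (9): skip — 1 and 2 already connected.
3 4 (13): add — endpoints in different components.
Non-tree edge 4 5 has weight 8, equal to the heaviest edge on its tree cycle — swapping gives another MST of the same weight. Not unique.

No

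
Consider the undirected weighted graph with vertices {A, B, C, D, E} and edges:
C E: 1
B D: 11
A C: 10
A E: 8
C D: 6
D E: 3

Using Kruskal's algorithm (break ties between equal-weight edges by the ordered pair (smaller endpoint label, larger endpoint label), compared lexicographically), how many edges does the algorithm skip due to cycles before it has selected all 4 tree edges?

Sort edges by weight, then run Kruskal:
C E (1): add. Components now {A} {B} {C,E} {D}
D E (3): add. Components now {A} {B} {C,D,E}
C D (6): skip — C and D already connected.
A E (8): add. Components now {A,C,D,E} {B}
A C (10): skip — A and C already connected.
B D (11): add. Components now {A,B,C,D,E}
Edges rejected before the tree was complete: 2.

2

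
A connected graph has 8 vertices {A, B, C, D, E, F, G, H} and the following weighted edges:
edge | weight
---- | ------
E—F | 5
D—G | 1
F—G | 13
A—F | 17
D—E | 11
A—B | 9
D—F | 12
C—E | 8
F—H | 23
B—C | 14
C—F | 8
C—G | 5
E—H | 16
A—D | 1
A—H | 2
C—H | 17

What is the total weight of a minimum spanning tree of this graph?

Kruskal's algorithm — process edges by increasing weight (ties by edge label):
A—D (1): add — endpoints in different components.
D—G (1): add — endpoints in different components.
A—H (2): add — endpoints in different components.
C—G (5): add — endpoints in different components.
E—F (5): add — endpoints in different components.
C—E (8): add — endpoints in different components.
C—F (8): skip — C and F already connected.
A—B (9): add — endpoints in different components.
MST edges: A—D, D—G, A—H, C—G, E—F, C—E, A—B; total weight 1+1+2+5+5+8+9 = 31.

31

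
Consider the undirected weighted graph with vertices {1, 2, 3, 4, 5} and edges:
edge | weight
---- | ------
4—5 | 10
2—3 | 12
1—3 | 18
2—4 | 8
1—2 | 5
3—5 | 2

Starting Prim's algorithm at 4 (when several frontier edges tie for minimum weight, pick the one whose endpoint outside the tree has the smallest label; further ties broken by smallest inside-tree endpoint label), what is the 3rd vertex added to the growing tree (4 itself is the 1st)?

1

Grow the tree from 4 using Prim:
Step 1: cheapest edge leaving the tree is 2—4 (8); add 2.
Step 2: cheapest edge leaving the tree is 1—2 (5); add 1.
Step 3: cheapest edge leaving the tree is 4—5 (10); add 5.
Step 4: cheapest edge leaving the tree is 3—5 (2); add 3.
Vertex order: 4, 2, 1, 5, 3. The 3rd vertex is 1.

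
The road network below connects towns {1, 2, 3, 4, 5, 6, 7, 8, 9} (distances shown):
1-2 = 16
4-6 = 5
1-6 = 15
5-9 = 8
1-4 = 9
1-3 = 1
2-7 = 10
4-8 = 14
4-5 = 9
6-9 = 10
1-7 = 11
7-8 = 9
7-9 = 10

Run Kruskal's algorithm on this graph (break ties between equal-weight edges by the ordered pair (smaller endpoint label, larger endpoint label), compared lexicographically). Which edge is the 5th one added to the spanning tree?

4-5

Kruskal: consider edges lightest-first.
1-3 (1): add — endpoints in different components.
4-6 (5): add — endpoints in different components.
5-9 (8): add — endpoints in different components.
1-4 (9): add — endpoints in different components.
4-5 (9): add — endpoints in different components.
7-8 (9): add — endpoints in different components.
2-7 (10): add — endpoints in different components.
6-9 (10): skip — 6 and 9 already connected.
7-9 (10): add — endpoints in different components.
The 5th edge added is 4-5.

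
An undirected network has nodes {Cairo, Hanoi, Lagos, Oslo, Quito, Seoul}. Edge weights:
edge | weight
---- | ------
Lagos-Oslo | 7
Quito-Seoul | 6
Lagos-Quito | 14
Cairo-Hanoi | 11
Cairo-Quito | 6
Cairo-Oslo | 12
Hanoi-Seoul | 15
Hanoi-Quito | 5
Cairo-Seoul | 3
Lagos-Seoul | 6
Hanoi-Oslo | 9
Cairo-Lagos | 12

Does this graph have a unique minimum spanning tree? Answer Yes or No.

No

Sort edges by weight, then run Kruskal:
Cairo-Seoul (3): add. Components now {Lagos} {Quito} {Oslo} {Hanoi} {Cairo,Seoul}
Hanoi-Quito (5): add. Components now {Lagos} {Hanoi,Quito} {Oslo} {Cairo,Seoul}
Cairo-Quito (6): add. Components now {Lagos} {Cairo,Hanoi,Quito,Seoul} {Oslo}
Lagos-Seoul (6): add. Components now {Cairo,Hanoi,Lagos,Quito,Seoul} {Oslo}
Quito-Seoul (6): skip — Quito and Seoul already connected.
Lagos-Oslo (7): add. Components now {Cairo,Hanoi,Lagos,Oslo,Quito,Seoul}
Non-tree edge Quito-Seoul has weight 6, equal to the heaviest edge on its tree cycle — swapping gives another MST of the same weight. Not unique.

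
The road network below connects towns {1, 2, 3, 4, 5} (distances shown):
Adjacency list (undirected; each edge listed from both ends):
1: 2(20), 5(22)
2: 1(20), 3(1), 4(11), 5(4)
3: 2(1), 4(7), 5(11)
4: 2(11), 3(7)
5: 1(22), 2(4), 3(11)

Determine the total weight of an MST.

Grow the tree from 4 using Prim:
Step 1: cheapest edge leaving the tree is 3 4 (7); add 3.
Step 2: cheapest edge leaving the tree is 2 3 (1); add 2.
Step 3: cheapest edge leaving the tree is 2 5 (4); add 5.
Step 4: cheapest edge leaving the tree is 1 2 (20); add 1.
MST edges: 3 4, 2 3, 2 5, 1 2; total weight 7+1+4+20 = 32.

32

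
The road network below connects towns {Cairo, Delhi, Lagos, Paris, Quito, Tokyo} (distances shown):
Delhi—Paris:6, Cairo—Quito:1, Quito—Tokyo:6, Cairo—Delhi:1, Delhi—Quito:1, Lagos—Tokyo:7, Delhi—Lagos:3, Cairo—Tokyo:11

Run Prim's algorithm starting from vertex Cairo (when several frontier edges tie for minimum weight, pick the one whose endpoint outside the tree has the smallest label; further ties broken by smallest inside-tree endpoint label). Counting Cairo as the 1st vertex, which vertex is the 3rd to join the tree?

Quito

Prim, starting at Cairo.
Step 1: frontier [Cairo—Delhi 1, Cairo—Quito 1, Cairo—Tokyo 11] → take Cairo—Delhi (1); add Delhi.
Step 2: frontier [Cairo—Quito 1, Cairo—Tokyo 11, Delhi—Quito 1, Delhi—Lagos 3, Delhi—Paris 6] → take Cairo—Quito (1); add Quito.
Step 3: frontier [Cairo—Tokyo 11, Delhi—Lagos 3, Delhi—Paris 6, Quito—Tokyo 6] → take Delhi—Lagos (3); add Lagos.
Step 4: frontier [Cairo—Tokyo 11, Delhi—Paris 6, Lagos—Tokyo 7, Quito—Tokyo 6] → take Delhi—Paris (6); add Paris.
Step 5: frontier [Cairo—Tokyo 11, Lagos—Tokyo 7, Quito—Tokyo 6] → take Quito—Tokyo (6); add Tokyo.
Vertex order: Cairo, Delhi, Quito, Lagos, Paris, Tokyo. The 3rd vertex is Quito.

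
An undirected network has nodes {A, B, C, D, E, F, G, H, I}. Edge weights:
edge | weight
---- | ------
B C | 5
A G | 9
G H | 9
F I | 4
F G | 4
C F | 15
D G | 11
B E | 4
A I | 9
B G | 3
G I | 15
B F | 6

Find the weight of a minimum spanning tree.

Sort edges by weight, then run Kruskal:
B G (3): add — endpoints in different components.
B E (4): add — endpoints in different components.
F G (4): add — endpoints in different components.
F I (4): add — endpoints in different components.
B C (5): add — endpoints in different components.
B F (6): skip — B and F already connected.
A G (9): add — endpoints in different components.
A I (9): skip — A and I already connected.
G H (9): add — endpoints in different components.
D G (11): add — endpoints in different components.
MST edges: B G, B E, F G, F I, B C, A G, G H, D G; total weight 3+4+4+4+5+9+9+11 = 49.

49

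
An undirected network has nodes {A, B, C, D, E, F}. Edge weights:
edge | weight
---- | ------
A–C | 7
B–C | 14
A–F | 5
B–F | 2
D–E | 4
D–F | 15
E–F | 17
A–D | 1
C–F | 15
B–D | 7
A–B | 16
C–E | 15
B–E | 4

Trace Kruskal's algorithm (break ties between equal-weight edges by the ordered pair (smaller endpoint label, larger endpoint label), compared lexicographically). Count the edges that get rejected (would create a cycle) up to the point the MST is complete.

Kruskal's algorithm — process edges by increasing weight (ties by edge label):
A–D (1): add — endpoints in different components.
B–F (2): add — endpoints in different components.
B–E (4): add — endpoints in different components.
D–E (4): add — endpoints in different components.
A–F (5): skip — A and F already connected.
A–C (7): add — endpoints in different components.
Edges rejected before the tree was complete: 1.

1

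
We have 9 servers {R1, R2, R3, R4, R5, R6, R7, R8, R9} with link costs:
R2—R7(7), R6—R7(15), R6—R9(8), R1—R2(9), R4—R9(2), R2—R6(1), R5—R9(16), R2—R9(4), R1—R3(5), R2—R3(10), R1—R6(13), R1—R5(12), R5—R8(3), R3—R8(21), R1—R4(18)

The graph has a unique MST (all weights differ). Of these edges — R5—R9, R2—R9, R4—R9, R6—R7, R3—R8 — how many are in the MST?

Sort edges by weight, then run Kruskal:
R2—R6 (1): add — endpoints in different components.
R4—R9 (2): add — endpoints in different components.
R5—R8 (3): add — endpoints in different components.
R2—R9 (4): add — endpoints in different components.
R1—R3 (5): add — endpoints in different components.
R2—R7 (7): add — endpoints in different components.
R6—R9 (8): skip — R9 and R6 already connected.
R1—R2 (9): add — endpoints in different components.
R2—R3 (10): skip — R3 and R2 already connected.
R1—R5 (12): add — endpoints in different components.
MST edge set: {R2—R6, R4—R9, R5—R8, R2—R9, R1—R3, R2—R7, R1—R2, R1—R5}.
Of the listed edges, {R2—R9, R4—R9} are in the MST → 2.

2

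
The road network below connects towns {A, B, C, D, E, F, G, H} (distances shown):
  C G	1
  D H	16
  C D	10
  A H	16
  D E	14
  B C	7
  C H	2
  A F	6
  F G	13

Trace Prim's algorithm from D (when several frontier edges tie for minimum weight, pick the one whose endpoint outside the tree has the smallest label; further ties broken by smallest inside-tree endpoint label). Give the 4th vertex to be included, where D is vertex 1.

Prim's algorithm from D:
Step 1: cheapest edge leaving the tree is C D (10); add C.
Step 2: cheapest edge leaving the tree is C G (1); add G.
Step 3: cheapest edge leaving the tree is C H (2); add H.
Step 4: cheapest edge leaving the tree is B C (7); add B.
Step 5: cheapest edge leaving the tree is F G (13); add F.
Step 6: cheapest edge leaving the tree is A F (6); add A.
Step 7: cheapest edge leaving the tree is D E (14); add E.
Vertex order: D, C, G, H, B, F, A, E. The 4th vertex is H.

H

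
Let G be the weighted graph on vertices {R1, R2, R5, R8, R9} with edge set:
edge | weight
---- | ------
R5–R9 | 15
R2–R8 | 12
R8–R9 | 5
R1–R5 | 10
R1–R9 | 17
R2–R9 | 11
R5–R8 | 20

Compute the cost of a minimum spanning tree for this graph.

41

Prim's algorithm from R8:
Step 1: cheapest edge leaving the tree is R8–R9 (5); add R9.
Step 2: cheapest edge leaving the tree is R2–R9 (11); add R2.
Step 3: cheapest edge leaving the tree is R5–R9 (15); add R5.
Step 4: cheapest edge leaving the tree is R1–R5 (10); add R1.
MST edges: R8–R9, R2–R9, R5–R9, R1–R5; total weight 5+11+15+10 = 41.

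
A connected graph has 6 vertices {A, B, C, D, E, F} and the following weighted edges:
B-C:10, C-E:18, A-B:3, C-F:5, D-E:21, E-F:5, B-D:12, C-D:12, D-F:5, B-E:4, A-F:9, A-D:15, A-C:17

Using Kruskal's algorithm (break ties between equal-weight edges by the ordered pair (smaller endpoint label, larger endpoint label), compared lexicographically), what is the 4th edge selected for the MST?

D-F

Kruskal's algorithm — process edges by increasing weight (ties by edge label):
A-B (3): add. Components now {A,B} {C} {D} {E} {F}
B-E (4): add. Components now {A,B,E} {C} {D} {F}
C-F (5): add. Components now {A,B,E} {C,F} {D}
D-F (5): add. Components now {A,B,E} {C,D,F}
E-F (5): add. Components now {A,B,C,D,E,F}
The 4th edge added is D-F.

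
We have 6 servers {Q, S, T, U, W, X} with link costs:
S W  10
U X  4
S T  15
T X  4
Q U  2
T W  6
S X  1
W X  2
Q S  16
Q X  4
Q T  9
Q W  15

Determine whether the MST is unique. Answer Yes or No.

No

Kruskal: consider edges lightest-first.
S X (1): add — endpoints in different components.
Q U (2): add — endpoints in different components.
W X (2): add — endpoints in different components.
Q X (4): add — endpoints in different components.
T X (4): add — endpoints in different components.
Non-tree edge U X has weight 4, equal to the heaviest edge on its tree cycle — swapping gives another MST of the same weight. Not unique.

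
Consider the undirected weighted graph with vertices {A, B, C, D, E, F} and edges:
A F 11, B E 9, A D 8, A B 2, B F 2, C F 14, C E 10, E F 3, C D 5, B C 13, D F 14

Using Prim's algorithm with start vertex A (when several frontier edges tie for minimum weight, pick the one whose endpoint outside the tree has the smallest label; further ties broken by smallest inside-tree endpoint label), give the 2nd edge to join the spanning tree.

Prim, starting at A.
Step 1: cheapest edge leaving the tree is A B (2); add B.
Step 2: cheapest edge leaving the tree is B F (2); add F.
Step 3: cheapest edge leaving the tree is E F (3); add E.
Step 4: cheapest edge leaving the tree is A D (8); add D.
Step 5: cheapest edge leaving the tree is C D (5); add C.
The 2nd edge added is B F.

B-F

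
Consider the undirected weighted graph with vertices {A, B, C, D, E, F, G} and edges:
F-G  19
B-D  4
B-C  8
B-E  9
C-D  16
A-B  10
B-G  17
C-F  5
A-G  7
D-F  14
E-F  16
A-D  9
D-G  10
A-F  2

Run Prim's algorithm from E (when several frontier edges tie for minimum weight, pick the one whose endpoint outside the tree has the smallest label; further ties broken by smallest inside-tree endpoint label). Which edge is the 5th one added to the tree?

A-F

Prim's algorithm from E:
Step 1: frontier [B-E 9, E-F 16] → take B-E (9); add B.
Step 2: frontier [B-D 4, B-C 8, A-B 10, B-G 17, E-F 16] → take B-D (4); add D.
Step 3: frontier [B-C 8, A-B 10, B-G 17, A-D 9, D-G 10, D-F 14, C-D 16, E-F 16] → take B-C (8); add C.
Step 4: frontier [A-B 10, B-G 17, C-F 5, A-D 9, D-G 10, D-F 14, E-F 16] → take C-F (5); add F.
Step 5: frontier [A-B 10, B-G 17, A-D 9, D-G 10, A-F 2, F-G 19] → take A-F (2); add A.
Step 6: frontier [A-G 7, B-G 17, D-G 10, F-G 19] → take A-G (7); add G.
The 5th edge added is A-F.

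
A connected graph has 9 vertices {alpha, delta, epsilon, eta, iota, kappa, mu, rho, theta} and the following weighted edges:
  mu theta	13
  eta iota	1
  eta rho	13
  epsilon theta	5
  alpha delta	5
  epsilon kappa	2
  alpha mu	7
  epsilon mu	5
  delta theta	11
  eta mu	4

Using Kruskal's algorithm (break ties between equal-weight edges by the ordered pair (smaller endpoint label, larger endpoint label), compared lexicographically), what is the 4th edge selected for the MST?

Kruskal's algorithm — process edges by increasing weight (ties by edge label):
eta iota (1): add — endpoints in different components.
epsilon kappa (2): add — endpoints in different components.
eta mu (4): add — endpoints in different components.
alpha delta (5): add — endpoints in different components.
epsilon mu (5): add — endpoints in different components.
epsilon theta (5): add — endpoints in different components.
alpha mu (7): add — endpoints in different components.
delta theta (11): skip — theta and delta already connected.
eta rho (13): add — endpoints in different components.
The 4th edge added is alpha delta.

alpha-delta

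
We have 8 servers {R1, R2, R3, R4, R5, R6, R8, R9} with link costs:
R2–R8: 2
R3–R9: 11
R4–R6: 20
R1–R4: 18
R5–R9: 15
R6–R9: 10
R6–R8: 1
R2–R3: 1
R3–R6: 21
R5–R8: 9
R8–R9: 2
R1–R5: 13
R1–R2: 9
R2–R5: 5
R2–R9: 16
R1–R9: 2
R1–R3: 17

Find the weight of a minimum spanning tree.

31

Kruskal's algorithm — process edges by increasing weight (ties by edge label):
R2–R3 (1): add — endpoints in different components.
R6–R8 (1): add — endpoints in different components.
R1–R9 (2): add — endpoints in different components.
R2–R8 (2): add — endpoints in different components.
R8–R9 (2): add — endpoints in different components.
R2–R5 (5): add — endpoints in different components.
R1–R2 (9): skip — R1 and R2 already connected.
R5–R8 (9): skip — R8 and R5 already connected.
R6–R9 (10): skip — R6 and R9 already connected.
R3–R9 (11): skip — R9 and R3 already connected.
R1–R5 (13): skip — R1 and R5 already connected.
R5–R9 (15): skip — R9 and R5 already connected.
R2–R9 (16): skip — R2 and R9 already connected.
R1–R3 (17): skip — R1 and R3 already connected.
R1–R4 (18): add — endpoints in different components.
MST edges: R2–R3, R6–R8, R1–R9, R2–R8, R8–R9, R2–R5, R1–R4; total weight 1+1+2+2+2+5+18 = 31.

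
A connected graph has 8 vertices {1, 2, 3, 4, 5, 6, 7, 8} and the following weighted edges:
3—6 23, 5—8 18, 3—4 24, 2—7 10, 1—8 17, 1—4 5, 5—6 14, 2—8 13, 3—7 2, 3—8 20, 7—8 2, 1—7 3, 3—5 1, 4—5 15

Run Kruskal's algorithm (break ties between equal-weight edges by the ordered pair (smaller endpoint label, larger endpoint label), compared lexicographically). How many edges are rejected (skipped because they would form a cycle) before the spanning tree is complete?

Kruskal: consider edges lightest-first.
3—5 (1): add — endpoints in different components.
3—7 (2): add — endpoints in different components.
7—8 (2): add — endpoints in different components.
1—7 (3): add — endpoints in different components.
1—4 (5): add — endpoints in different components.
2—7 (10): add — endpoints in different components.
2—8 (13): skip — 2 and 8 already connected.
5—6 (14): add — endpoints in different components.
Edges rejected before the tree was complete: 1.

1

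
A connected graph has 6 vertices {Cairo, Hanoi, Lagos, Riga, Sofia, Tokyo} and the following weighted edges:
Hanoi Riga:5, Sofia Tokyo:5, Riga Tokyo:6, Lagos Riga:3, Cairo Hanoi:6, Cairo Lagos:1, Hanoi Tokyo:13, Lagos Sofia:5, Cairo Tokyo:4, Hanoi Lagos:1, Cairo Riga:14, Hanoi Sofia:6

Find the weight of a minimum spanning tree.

Grow the tree from Sofia using Prim:
Step 1: frontier [Lagos Sofia 5, Sofia Tokyo 5, Hanoi Sofia 6] → take Lagos Sofia (5); add Lagos.
Step 2: frontier [Cairo Lagos 1, Hanoi Lagos 1, Lagos Riga 3, Sofia Tokyo 5, Hanoi Sofia 6] → take Cairo Lagos (1); add Cairo.
Step 3: frontier [Cairo Tokyo 4, Cairo Hanoi 6, Cairo Riga 14, Hanoi Lagos 1, Lagos Riga 3, Sofia Tokyo 5, Hanoi Sofia 6] → take Hanoi Lagos (1); add Hanoi.
Step 4: frontier [Cairo Tokyo 4, Cairo Riga 14, Hanoi Riga 5, Hanoi Tokyo 13, Lagos Riga 3, Sofia Tokyo 5] → take Lagos Riga (3); add Riga.
Step 5: frontier [Cairo Tokyo 4, Hanoi Tokyo 13, Riga Tokyo 6, Sofia Tokyo 5] → take Cairo Tokyo (4); add Tokyo.
MST edges: Lagos Sofia, Cairo Lagos, Hanoi Lagos, Lagos Riga, Cairo Tokyo; total weight 5+1+1+3+4 = 14.

14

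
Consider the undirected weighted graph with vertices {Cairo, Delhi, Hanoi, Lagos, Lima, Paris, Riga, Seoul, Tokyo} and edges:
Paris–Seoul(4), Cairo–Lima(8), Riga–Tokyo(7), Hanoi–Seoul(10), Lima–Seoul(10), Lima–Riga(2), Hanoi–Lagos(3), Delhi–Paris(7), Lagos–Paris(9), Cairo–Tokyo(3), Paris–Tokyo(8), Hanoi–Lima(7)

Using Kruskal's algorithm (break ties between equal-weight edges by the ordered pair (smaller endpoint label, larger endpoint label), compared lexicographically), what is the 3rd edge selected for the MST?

Kruskal's algorithm — process edges by increasing weight (ties by edge label):
Lima–Riga (2): add — endpoints in different components.
Cairo–Tokyo (3): add — endpoints in different components.
Hanoi–Lagos (3): add — endpoints in different components.
Paris–Seoul (4): add — endpoints in different components.
Delhi–Paris (7): add — endpoints in different components.
Hanoi–Lima (7): add — endpoints in different components.
Riga–Tokyo (7): add — endpoints in different components.
Cairo–Lima (8): skip — Cairo and Lima already connected.
Paris–Tokyo (8): add — endpoints in different components.
The 3rd edge added is Hanoi–Lagos.

Hanoi-Lagos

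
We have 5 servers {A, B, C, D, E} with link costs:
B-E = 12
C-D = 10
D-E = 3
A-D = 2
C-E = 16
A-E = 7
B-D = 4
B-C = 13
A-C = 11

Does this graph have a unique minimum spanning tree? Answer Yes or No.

Yes

Kruskal: consider edges lightest-first.
A-D (2): add. Components now {A,D} {B} {C} {E}
D-E (3): add. Components now {A,D,E} {B} {C}
B-D (4): add. Components now {A,B,D,E} {C}
A-E (7): skip — A and E already connected.
C-D (10): add. Components now {A,B,C,D,E}
Every non-tree edge has weight strictly greater than the heaviest edge on the tree path between its endpoints, so the MST is unique.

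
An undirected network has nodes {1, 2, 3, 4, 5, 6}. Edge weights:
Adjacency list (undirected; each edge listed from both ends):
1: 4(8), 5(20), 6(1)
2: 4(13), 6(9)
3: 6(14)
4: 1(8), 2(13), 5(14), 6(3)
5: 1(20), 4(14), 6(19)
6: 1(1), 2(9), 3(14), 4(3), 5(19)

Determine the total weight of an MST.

41

Prim, starting at 6.
Step 1: frontier [1—6 1, 4—6 3, 2—6 9, 3—6 14, 5—6 19] → take 1—6 (1); add 1.
Step 2: frontier [1—4 8, 1—5 20, 4—6 3, 2—6 9, 3—6 14, 5—6 19] → take 4—6 (3); add 4.
Step 3: frontier [1—5 20, 2—4 13, 4—5 14, 2—6 9, 3—6 14, 5—6 19] → take 2—6 (9); add 2.
Step 4: frontier [1—5 20, 4—5 14, 3—6 14, 5—6 19] → take 3—6 (14); add 3.
Step 5: frontier [1—5 20, 4—5 14, 5—6 19] → take 4—5 (14); add 5.
MST edges: 1—6, 4—6, 2—6, 3—6, 4—5; total weight 1+3+9+14+14 = 41.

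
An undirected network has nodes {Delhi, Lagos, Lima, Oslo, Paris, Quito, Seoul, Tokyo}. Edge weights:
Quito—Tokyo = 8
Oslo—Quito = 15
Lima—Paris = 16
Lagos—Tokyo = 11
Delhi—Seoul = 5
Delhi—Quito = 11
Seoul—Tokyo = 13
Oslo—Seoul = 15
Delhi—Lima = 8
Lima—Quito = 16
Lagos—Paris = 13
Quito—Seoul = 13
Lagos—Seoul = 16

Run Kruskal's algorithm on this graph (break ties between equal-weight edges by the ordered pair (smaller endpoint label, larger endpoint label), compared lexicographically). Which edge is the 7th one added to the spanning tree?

Oslo-Quito

Kruskal's algorithm — process edges by increasing weight (ties by edge label):
Delhi—Seoul (5): add — endpoints in different components.
Delhi—Lima (8): add — endpoints in different components.
Quito—Tokyo (8): add — endpoints in different components.
Delhi—Quito (11): add — endpoints in different components.
Lagos—Tokyo (11): add — endpoints in different components.
Lagos—Paris (13): add — endpoints in different components.
Quito—Seoul (13): skip — Seoul and Quito already connected.
Seoul—Tokyo (13): skip — Seoul and Tokyo already connected.
Oslo—Quito (15): add — endpoints in different components.
The 7th edge added is Oslo—Quito.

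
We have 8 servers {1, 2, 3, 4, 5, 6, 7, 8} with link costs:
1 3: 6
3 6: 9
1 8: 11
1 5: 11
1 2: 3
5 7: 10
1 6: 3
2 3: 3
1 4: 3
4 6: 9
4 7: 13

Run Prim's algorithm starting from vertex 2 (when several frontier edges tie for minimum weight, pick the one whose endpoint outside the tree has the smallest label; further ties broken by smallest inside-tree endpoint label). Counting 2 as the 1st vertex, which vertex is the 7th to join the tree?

Prim, starting at 2.
Step 1: cheapest edge leaving the tree is 1 2 (3); add 1.
Step 2: cheapest edge leaving the tree is 2 3 (3); add 3.
Step 3: cheapest edge leaving the tree is 1 4 (3); add 4.
Step 4: cheapest edge leaving the tree is 1 6 (3); add 6.
Step 5: cheapest edge leaving the tree is 1 5 (11); add 5.
Step 6: cheapest edge leaving the tree is 5 7 (10); add 7.
Step 7: cheapest edge leaving the tree is 1 8 (11); add 8.
Vertex order: 2, 1, 3, 4, 6, 5, 7, 8. The 7th vertex is 7.

7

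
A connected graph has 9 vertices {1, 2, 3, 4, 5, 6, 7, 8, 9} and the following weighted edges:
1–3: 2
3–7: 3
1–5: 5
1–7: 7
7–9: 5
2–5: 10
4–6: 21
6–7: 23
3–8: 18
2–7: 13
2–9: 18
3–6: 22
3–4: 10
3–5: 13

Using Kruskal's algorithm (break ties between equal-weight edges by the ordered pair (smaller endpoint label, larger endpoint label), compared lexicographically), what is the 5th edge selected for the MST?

Kruskal: consider edges lightest-first.
1–3 (2): add — endpoints in different components.
3–7 (3): add — endpoints in different components.
1–5 (5): add — endpoints in different components.
7–9 (5): add — endpoints in different components.
1–7 (7): skip — 1 and 7 already connected.
2–5 (10): add — endpoints in different components.
3–4 (10): add — endpoints in different components.
2–7 (13): skip — 2 and 7 already connected.
3–5 (13): skip — 3 and 5 already connected.
2–9 (18): skip — 2 and 9 already connected.
3–8 (18): add — endpoints in different components.
4–6 (21): add — endpoints in different components.
The 5th edge added is 2–5.

2-5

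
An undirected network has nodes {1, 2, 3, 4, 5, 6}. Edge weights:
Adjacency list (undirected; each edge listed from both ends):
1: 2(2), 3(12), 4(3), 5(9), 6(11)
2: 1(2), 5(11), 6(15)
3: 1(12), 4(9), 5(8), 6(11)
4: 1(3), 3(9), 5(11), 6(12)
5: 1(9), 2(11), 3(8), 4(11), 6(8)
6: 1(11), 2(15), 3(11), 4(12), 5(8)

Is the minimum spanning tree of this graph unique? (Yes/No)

Kruskal: consider edges lightest-first.
1-2 (2): add. Components now {1,2} {3} {4} {5} {6}
1-4 (3): add. Components now {1,2,4} {3} {5} {6}
3-5 (8): add. Components now {1,2,4} {3,5} {6}
5-6 (8): add. Components now {1,2,4} {3,5,6}
1-5 (9): add. Components now {1,2,3,4,5,6}
Non-tree edge 3-4 has weight 9, equal to the heaviest edge on its tree cycle — swapping gives another MST of the same weight. Not unique.

No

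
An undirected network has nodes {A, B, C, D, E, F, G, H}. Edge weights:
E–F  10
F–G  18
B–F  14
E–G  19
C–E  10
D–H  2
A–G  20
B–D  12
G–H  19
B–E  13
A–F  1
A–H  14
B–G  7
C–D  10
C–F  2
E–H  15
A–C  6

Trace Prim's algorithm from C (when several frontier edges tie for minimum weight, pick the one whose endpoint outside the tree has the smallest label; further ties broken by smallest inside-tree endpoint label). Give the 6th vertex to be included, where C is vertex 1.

E

Prim, starting at C.
Step 1: cheapest edge leaving the tree is C–F (2); add F.
Step 2: cheapest edge leaving the tree is A–F (1); add A.
Step 3: cheapest edge leaving the tree is C–D (10); add D.
Step 4: cheapest edge leaving the tree is D–H (2); add H.
Step 5: cheapest edge leaving the tree is C–E (10); add E.
Step 6: cheapest edge leaving the tree is B–D (12); add B.
Step 7: cheapest edge leaving the tree is B–G (7); add G.
Vertex order: C, F, A, D, H, E, B, G. The 6th vertex is E.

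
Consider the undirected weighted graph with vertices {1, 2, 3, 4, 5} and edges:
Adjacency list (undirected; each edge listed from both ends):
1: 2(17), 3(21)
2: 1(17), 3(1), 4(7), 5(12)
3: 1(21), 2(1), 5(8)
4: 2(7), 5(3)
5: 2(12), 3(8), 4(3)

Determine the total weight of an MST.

Prim, starting at 5.
Step 1: frontier [4-5 3, 3-5 8, 2-5 12] → take 4-5 (3); add 4.
Step 2: frontier [2-4 7, 3-5 8, 2-5 12] → take 2-4 (7); add 2.
Step 3: frontier [2-3 1, 1-2 17, 3-5 8] → take 2-3 (1); add 3.
Step 4: frontier [1-2 17, 1-3 21] → take 1-2 (17); add 1.
MST edges: 4-5, 2-4, 2-3, 1-2; total weight 3+7+1+17 = 28.

28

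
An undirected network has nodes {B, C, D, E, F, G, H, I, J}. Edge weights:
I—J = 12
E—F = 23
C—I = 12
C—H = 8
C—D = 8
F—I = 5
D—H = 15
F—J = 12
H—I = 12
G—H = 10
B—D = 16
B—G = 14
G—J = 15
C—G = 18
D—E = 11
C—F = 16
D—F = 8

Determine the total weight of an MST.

76

Kruskal's algorithm — process edges by increasing weight (ties by edge label):
F—I (5): add — endpoints in different components.
C—D (8): add — endpoints in different components.
C—H (8): add — endpoints in different components.
D—F (8): add — endpoints in different components.
G—H (10): add — endpoints in different components.
D—E (11): add — endpoints in different components.
C—I (12): skip — C and I already connected.
F—J (12): add — endpoints in different components.
H—I (12): skip — H and I already connected.
I—J (12): skip — I and J already connected.
B—G (14): add — endpoints in different components.
MST edges: F—I, C—D, C—H, D—F, G—H, D—E, F—J, B—G; total weight 5+8+8+8+10+11+12+14 = 76.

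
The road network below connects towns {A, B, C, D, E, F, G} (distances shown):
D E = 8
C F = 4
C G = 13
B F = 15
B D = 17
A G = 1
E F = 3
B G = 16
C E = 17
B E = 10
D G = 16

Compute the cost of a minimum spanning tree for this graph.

39

Kruskal: consider edges lightest-first.
A G (1): add — endpoints in different components.
E F (3): add — endpoints in different components.
C F (4): add — endpoints in different components.
D E (8): add — endpoints in different components.
B E (10): add — endpoints in different components.
C G (13): add — endpoints in different components.
MST edges: A G, E F, C F, D E, B E, C G; total weight 1+3+4+8+10+13 = 39.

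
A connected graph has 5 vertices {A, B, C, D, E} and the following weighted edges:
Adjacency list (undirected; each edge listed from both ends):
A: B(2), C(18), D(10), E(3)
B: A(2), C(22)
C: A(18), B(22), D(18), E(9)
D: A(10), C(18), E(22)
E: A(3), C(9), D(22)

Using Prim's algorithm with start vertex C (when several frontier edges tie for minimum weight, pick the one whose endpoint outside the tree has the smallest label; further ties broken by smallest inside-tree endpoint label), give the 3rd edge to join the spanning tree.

A-B

Prim, starting at C.
Step 1: frontier [C–E 9, A–C 18, C–D 18, B–C 22] → take C–E (9); add E.
Step 2: frontier [A–C 18, C–D 18, B–C 22, A–E 3, D–E 22] → take A–E (3); add A.
Step 3: frontier [A–B 2, A–D 10, C–D 18, B–C 22, D–E 22] → take A–B (2); add B.
Step 4: frontier [A–D 10, C–D 18, D–E 22] → take A–D (10); add D.
The 3rd edge added is A–B.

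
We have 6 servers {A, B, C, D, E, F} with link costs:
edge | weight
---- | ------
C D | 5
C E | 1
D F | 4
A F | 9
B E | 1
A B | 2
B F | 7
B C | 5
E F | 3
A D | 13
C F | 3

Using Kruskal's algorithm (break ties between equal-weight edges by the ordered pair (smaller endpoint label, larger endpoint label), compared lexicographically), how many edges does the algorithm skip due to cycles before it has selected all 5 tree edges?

Kruskal: consider edges lightest-first.
B E (1): add — endpoints in different components.
C E (1): add — endpoints in different components.
A B (2): add — endpoints in different components.
C F (3): add — endpoints in different components.
E F (3): skip — E and F already connected.
D F (4): add — endpoints in different components.
Edges rejected before the tree was complete: 1.

1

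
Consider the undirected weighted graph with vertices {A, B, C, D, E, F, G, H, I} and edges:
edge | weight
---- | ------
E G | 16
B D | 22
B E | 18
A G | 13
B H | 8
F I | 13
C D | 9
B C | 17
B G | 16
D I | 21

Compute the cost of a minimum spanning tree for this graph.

Prim, starting at E.
Step 1: cheapest edge leaving the tree is E G (16); add G.
Step 2: cheapest edge leaving the tree is A G (13); add A.
Step 3: cheapest edge leaving the tree is B G (16); add B.
Step 4: cheapest edge leaving the tree is B H (8); add H.
Step 5: cheapest edge leaving the tree is B C (17); add C.
Step 6: cheapest edge leaving the tree is C D (9); add D.
Step 7: cheapest edge leaving the tree is D I (21); add I.
Step 8: cheapest edge leaving the tree is F I (13); add F.
MST edges: E G, A G, B G, B H, B C, C D, D I, F I; total weight 16+13+16+8+17+9+21+13 = 113.

113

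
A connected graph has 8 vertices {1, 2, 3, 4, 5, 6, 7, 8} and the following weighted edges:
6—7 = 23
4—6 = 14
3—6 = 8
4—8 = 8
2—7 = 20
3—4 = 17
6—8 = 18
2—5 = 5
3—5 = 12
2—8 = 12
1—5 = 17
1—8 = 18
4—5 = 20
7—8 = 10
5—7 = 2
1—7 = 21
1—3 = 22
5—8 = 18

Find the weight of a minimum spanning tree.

Kruskal's algorithm — process edges by increasing weight (ties by edge label):
5—7 (2): add — endpoints in different components.
2—5 (5): add — endpoints in different components.
3—6 (8): add — endpoints in different components.
4—8 (8): add — endpoints in different components.
7—8 (10): add — endpoints in different components.
2—8 (12): skip — 2 and 8 already connected.
3—5 (12): add — endpoints in different components.
4—6 (14): skip — 4 and 6 already connected.
1—5 (17): add — endpoints in different components.
MST edges: 5—7, 2—5, 3—6, 4—8, 7—8, 3—5, 1—5; total weight 2+5+8+8+10+12+17 = 62.

62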